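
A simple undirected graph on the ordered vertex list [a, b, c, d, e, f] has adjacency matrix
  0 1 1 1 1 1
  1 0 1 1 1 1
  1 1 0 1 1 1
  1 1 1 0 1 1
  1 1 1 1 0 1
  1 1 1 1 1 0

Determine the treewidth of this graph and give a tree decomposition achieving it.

A single bag containing all 6 vertices is trivially a valid decomposition of width 5. For the lower bound, the 6 vertices {a, b, c, d, e, f} are pairwise adjacent, and any tree decomposition puts a clique entirely inside one bag — forcing width ≥ 5. The upper and lower bounds meet at 5, so that is the treewidth.

Treewidth 5.
One such decomposition:
Bags: B1 = {a, b, c, d, e, f}
Tree: (single bag)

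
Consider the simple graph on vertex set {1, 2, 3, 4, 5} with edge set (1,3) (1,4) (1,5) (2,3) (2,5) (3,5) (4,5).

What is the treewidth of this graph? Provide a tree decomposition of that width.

Each bag holds 3 vertices, so the decomposition has width 2, which upper-bounds the treewidth. Conversely, {1, 3, 5} is a clique of size 3, and the vertices of any clique must share a bag in every tree decomposition; so some bag has ≥ 3 vertices and tw(G) ≥ 2. Hence tw(G) = 2 exactly.

Treewidth 2.
One such decomposition:
Bags: B1 = {2, 3, 5}  B2 = {1, 3, 5}  B3 = {1, 4, 5}
Tree: B1–B2, B2–B3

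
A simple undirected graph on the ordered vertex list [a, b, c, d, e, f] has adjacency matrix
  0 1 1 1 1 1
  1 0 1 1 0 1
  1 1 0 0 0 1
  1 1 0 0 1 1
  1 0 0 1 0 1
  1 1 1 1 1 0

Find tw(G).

3

A width-3 tree decomposition is:
Bags: B1 = {a, d, e, f}  B2 = {a, b, d, f}  B3 = {a, b, c, f}
Tree: B1–B2, B2–B3
Each bag holds 4 vertices, so the decomposition has width 3, which upper-bounds the treewidth. For the lower bound, the 4 vertices {a, d, e, f} are pairwise adjacent, and any tree decomposition puts a clique entirely inside one bag — forcing width ≥ 3. Therefore the treewidth is 3.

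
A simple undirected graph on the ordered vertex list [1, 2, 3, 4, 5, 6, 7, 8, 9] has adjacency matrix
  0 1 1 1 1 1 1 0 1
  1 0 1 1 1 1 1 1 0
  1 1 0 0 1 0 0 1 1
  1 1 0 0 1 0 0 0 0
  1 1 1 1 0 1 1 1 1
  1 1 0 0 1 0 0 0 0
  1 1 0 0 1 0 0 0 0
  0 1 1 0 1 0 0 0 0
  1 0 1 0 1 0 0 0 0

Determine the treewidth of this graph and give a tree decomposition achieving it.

The largest bag has 4 vertices, giving width 3; this decomposition certifies tw(G) ≤ 3. For the lower bound, the 4 vertices {2, 3, 5, 8} are pairwise adjacent, and any tree decomposition puts a clique entirely inside one bag — forcing width ≥ 3. Therefore the treewidth is 3.

Treewidth 3.
One such decomposition:
Bags: B1 = {1, 2, 3, 5}  B2 = {2, 3, 5, 8}  B3 = {1, 2, 5, 6}  B4 = {1, 2, 5, 7}  B5 = {1, 3, 5, 9}  B6 = {1, 2, 4, 5}
Tree: B1–B2, B1–B3, B3–B4, B1–B5, B3–B6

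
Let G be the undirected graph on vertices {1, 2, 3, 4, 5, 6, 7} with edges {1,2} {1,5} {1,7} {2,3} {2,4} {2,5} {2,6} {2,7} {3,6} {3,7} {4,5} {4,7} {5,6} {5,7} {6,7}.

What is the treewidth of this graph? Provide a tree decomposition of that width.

Treewidth 3.
Bags: B1 = {2, 5, 6, 7}  B2 = {1, 2, 5, 7}  B3 = {2, 3, 6, 7}  B4 = {2, 4, 5, 7}
Tree: B1–B2, B1–B3, B2–B4

The largest bag has 4 vertices, giving width 3; this decomposition certifies tw(G) ≤ 3. Conversely, {2, 3, 6, 7} is a clique of size 4, and the vertices of any clique must share a bag in every tree decomposition; so some bag has ≥ 4 vertices and tw(G) ≥ 3. Hence tw(G) = 3 exactly.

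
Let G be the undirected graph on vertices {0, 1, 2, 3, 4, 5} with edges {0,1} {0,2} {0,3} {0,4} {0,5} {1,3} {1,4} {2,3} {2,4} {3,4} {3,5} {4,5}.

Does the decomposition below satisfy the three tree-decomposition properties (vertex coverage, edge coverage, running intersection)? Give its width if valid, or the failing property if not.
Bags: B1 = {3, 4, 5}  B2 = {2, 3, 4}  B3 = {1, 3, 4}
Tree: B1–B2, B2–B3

No — vertex 0 appears in no bag.

A tree decomposition must satisfy three properties: every vertex lies in some bag; for every edge, both endpoints lie together in some bag; and for every vertex, the bags containing it form a connected subtree. Here vertex 0 appears in no bag, so the decomposition is invalid.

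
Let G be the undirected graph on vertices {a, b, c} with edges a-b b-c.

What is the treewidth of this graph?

A width-1 tree decomposition is:
Bags: B1 = {b, c}  B2 = {a, b}
Tree: B1–B2
Every bag has size at most 2, so the width is 2 − 1 = 1 and tw(G) ≤ 1. G has an edge, so its treewidth is at least 1. Combining the bounds, tw(G) = 1.

1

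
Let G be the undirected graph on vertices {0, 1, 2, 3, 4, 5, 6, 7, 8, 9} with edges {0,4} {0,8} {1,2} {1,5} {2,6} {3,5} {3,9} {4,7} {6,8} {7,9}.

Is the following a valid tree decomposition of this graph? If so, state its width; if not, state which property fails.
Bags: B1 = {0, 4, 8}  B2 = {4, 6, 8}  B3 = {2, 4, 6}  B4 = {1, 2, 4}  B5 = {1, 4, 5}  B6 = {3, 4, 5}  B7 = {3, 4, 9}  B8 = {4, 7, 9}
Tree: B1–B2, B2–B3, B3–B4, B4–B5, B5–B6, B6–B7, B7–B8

Yes; width 2.

Every vertex of G appears in some bag (union = {0, 1, 2, 3, 4, 5, 6, 7, 8, 9}); every edge is covered by a bag; and for each vertex v the set of bags containing v is connected in the bag tree. The decomposition is therefore valid. The largest bag has 3 vertices, so the width is 2.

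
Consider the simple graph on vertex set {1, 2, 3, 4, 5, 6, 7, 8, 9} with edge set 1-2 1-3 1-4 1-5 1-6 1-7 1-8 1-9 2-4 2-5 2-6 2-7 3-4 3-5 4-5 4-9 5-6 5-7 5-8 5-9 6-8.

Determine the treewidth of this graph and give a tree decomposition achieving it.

Each bag holds 4 vertices, so the decomposition has width 3, which upper-bounds the treewidth. Conversely, {1, 5, 6, 8} is a clique of size 4, and the vertices of any clique must share a bag in every tree decomposition; so some bag has ≥ 4 vertices and tw(G) ≥ 3. Hence tw(G) = 3 exactly.

Treewidth 3.
One optimal decomposition is:
Bags: B1 = {1, 2, 5, 6}  B2 = {1, 2, 4, 5}  B3 = {1, 5, 6, 8}  B4 = {1, 4, 5, 9}  B5 = {1, 2, 5, 7}  B6 = {1, 3, 4, 5}
Tree: B1–B2, B1–B3, B2–B4, B2–B5, B2–B6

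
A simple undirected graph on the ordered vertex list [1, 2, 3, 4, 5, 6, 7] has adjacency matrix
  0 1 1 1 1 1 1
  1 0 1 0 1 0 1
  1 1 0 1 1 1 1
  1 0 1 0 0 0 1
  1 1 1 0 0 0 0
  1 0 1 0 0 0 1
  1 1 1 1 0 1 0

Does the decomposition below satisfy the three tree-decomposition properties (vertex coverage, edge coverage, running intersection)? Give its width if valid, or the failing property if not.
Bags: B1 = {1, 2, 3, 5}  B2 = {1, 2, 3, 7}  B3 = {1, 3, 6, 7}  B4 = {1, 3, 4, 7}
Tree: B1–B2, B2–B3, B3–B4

Vertex coverage: the bags together contain {1, 2, 3, 4, 5, 6, 7}, the full vertex set. Edge coverage: each edge of G has both endpoints in at least one bag. Running intersection: for every vertex, the bags containing it form a connected subtree. All three properties hold, so this is a valid tree decomposition of width max|bag| − 1 = 3, and hence tw(G) ≤ 3.

Yes; width 3.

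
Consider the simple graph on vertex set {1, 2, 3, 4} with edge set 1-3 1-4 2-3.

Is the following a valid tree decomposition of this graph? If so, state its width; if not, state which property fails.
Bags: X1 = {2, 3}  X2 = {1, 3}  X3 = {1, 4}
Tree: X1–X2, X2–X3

Vertex coverage: the bags together contain {1, 2, 3, 4}, the full vertex set. Edge coverage: each edge of G has both endpoints in at least one bag. Running intersection: for every vertex, the bags containing it form a connected subtree. All three properties hold, so this is a valid tree decomposition of width max|bag| − 1 = 1, and hence tw(G) ≤ 1.

Yes; width 1.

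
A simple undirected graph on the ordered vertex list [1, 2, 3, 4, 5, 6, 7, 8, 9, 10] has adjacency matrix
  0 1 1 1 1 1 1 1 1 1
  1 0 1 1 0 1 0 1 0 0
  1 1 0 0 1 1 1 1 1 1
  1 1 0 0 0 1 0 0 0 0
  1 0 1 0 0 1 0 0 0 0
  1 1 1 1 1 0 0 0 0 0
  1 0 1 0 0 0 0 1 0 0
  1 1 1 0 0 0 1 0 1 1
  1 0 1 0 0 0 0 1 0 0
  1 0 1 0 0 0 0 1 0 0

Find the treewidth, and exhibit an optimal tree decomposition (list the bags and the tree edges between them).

Treewidth 3.
One optimal decomposition is:
Bags: B1 = {1, 2, 3, 8}  B2 = {1, 3, 7, 8}  B3 = {1, 2, 3, 6}  B4 = {1, 3, 5, 6}  B5 = {1, 3, 8, 10}  B6 = {1, 2, 4, 6}  B7 = {1, 3, 8, 9}
Tree: B1–B2, B1–B3, B3–B4, B1–B5, B3–B6, B5–B7

Every bag has size at most 4, so the width is 4 − 1 = 3 and tw(G) ≤ 3. Conversely, {1, 3, 8, 9} is a clique of size 4, and the vertices of any clique must share a bag in every tree decomposition; so some bag has ≥ 4 vertices and tw(G) ≥ 3. The upper and lower bounds meet at 3, so that is the treewidth.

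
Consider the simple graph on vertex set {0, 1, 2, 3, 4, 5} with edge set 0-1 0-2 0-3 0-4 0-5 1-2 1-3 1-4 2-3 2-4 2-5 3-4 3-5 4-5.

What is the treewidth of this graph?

A width-4 tree decomposition is:
Bags: B1 = {0, 1, 2, 3, 4}  B2 = {0, 2, 3, 4, 5}
Tree: B1–B2
The largest bag has 5 vertices, giving width 4; this decomposition certifies tw(G) ≤ 4. Conversely, {0, 1, 2, 3, 4} is a clique of size 5, and the vertices of any clique must share a bag in every tree decomposition; so some bag has ≥ 5 vertices and tw(G) ≥ 4. Combining the bounds, tw(G) = 4.

4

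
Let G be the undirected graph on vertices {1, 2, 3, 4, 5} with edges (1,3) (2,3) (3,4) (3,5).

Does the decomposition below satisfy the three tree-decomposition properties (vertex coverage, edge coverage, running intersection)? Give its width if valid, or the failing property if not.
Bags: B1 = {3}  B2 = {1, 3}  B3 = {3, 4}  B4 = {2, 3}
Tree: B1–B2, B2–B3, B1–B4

A tree decomposition must satisfy three properties: every vertex lies in some bag; for every edge, both endpoints lie together in some bag; and for every vertex, the bags containing it form a connected subtree. Here vertex 5 appears in no bag, so the decomposition is invalid.

No — vertex 5 appears in no bag.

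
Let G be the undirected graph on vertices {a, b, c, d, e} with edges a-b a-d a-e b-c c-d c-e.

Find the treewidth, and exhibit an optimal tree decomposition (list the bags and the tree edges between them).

Treewidth 2.
Bags: B1 = {a, b, c}  B2 = {a, c, d}  B3 = {a, c, e}
Tree: B1–B2, B2–B3

Every bag has size at most 3, so the width is 3 − 1 = 2 and tw(G) ≤ 2. For the lower bound, G contains the cycle b–c–d–a–b, so G is not a forest; only forests have treewidth ≤ 1, hence tw(G) ≥ 2. Therefore the treewidth is 2.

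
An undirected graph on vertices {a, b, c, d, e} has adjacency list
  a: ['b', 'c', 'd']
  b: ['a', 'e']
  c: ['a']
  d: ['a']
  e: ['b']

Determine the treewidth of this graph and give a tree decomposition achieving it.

Treewidth 1.
One optimal decomposition is:
Bags: B1 = {a, d}  B2 = {a, b}  B3 = {b, e}  B4 = {a, c}
Tree: B1–B2, B2–B3, B1–B4

The largest bag has 2 vertices, giving width 1; this decomposition certifies tw(G) ≤ 1. G has an edge, so its treewidth is at least 1. Combining the bounds, tw(G) = 1.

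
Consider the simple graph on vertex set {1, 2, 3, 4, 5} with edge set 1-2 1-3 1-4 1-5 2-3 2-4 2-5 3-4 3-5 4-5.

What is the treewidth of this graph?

A width-4 tree decomposition is:
Bags: B1 = {1, 2, 3, 4, 5}
Tree: (single bag)
With just one bag of size 5, the width is 5 − 1 = 4, so tw(G) ≤ 4. Conversely, {1, 2, 3, 4, 5} is a clique of size 5, and the vertices of any clique must share a bag in every tree decomposition; so some bag has ≥ 5 vertices and tw(G) ≥ 4. The upper and lower bounds meet at 4, so that is the treewidth.

4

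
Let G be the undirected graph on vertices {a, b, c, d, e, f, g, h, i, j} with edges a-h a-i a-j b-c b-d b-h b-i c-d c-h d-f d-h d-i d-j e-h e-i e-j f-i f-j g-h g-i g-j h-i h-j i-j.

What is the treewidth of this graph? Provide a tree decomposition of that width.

Treewidth 3.
Bags: B1 = {e, h, i, j}  B2 = {a, h, i, j}  B3 = {d, h, i, j}  B4 = {d, f, i, j}  B5 = {b, d, h, i}  B6 = {b, c, d, h}  B7 = {g, h, i, j}
Tree: B1–B2, B2–B3, B3–B4, B3–B5, B5–B6, B2–B7

The largest bag has 4 vertices, giving width 3; this decomposition certifies tw(G) ≤ 3. For the lower bound, the 4 vertices {b, c, d, h} are pairwise adjacent, and any tree decomposition puts a clique entirely inside one bag — forcing width ≥ 3. Therefore the treewidth is 3.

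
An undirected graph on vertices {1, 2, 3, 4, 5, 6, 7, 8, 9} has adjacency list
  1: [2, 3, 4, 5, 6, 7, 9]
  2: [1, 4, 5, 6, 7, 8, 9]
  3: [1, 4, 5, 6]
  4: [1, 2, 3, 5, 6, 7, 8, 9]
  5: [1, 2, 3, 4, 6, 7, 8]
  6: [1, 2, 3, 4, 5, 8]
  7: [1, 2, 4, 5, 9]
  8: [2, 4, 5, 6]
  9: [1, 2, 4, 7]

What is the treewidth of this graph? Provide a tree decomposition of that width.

The largest bag has 5 vertices, giving width 4; this decomposition certifies tw(G) ≤ 4. For the lower bound, the 5 vertices {2, 4, 5, 6, 8} are pairwise adjacent, and any tree decomposition puts a clique entirely inside one bag — forcing width ≥ 4. Therefore the treewidth is 4.

Treewidth 4.
One optimal decomposition is:
Bags: B1 = {1, 2, 4, 5, 7}  B2 = {1, 2, 4, 5, 6}  B3 = {2, 4, 5, 6, 8}  B4 = {1, 2, 4, 7, 9}  B5 = {1, 3, 4, 5, 6}
Tree: B1–B2, B2–B3, B1–B4, B2–B5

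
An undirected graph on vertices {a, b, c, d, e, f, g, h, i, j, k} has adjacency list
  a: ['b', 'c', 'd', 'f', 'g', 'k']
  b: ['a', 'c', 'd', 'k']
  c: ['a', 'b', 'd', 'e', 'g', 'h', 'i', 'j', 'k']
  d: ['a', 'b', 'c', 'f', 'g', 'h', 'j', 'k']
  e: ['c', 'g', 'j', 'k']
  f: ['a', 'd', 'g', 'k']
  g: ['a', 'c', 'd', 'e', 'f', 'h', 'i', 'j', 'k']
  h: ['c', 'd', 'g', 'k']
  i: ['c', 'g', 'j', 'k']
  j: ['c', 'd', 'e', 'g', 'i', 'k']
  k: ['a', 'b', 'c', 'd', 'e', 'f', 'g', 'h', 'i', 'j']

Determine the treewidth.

4

A width-4 tree decomposition is:
Bags: B1 = {c, d, g, h, k}  B2 = {a, c, d, g, k}  B3 = {c, d, g, j, k}  B4 = {c, g, i, j, k}  B5 = {a, b, c, d, k}  B6 = {a, d, f, g, k}  B7 = {c, e, g, j, k}
Tree: B1–B2, B1–B3, B3–B4, B2–B5, B2–B6, B3–B7
The largest bag has 5 vertices, giving width 4; this decomposition certifies tw(G) ≤ 4. Conversely, {c, d, g, j, k} is a clique of size 5, and the vertices of any clique must share a bag in every tree decomposition; so some bag has ≥ 5 vertices and tw(G) ≥ 4. The upper and lower bounds meet at 4, so that is the treewidth.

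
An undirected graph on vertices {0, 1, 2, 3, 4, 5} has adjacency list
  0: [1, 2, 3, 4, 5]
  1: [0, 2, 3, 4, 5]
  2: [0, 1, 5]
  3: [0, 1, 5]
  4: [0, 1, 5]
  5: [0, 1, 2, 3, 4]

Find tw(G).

3

A width-3 tree decomposition is:
Bags: B1 = {0, 1, 2, 5}  B2 = {0, 1, 4, 5}  B3 = {0, 1, 3, 5}
Tree: B1–B2, B2–B3
Each bag holds 4 vertices, so the decomposition has width 3, which upper-bounds the treewidth. For the lower bound, the 4 vertices {0, 1, 2, 5} are pairwise adjacent, and any tree decomposition puts a clique entirely inside one bag — forcing width ≥ 3. Hence tw(G) = 3 exactly.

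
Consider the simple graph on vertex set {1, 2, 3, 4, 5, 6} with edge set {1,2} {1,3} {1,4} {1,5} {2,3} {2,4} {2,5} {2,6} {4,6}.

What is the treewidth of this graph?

2

A width-2 tree decomposition is:
Bags: B1 = {1, 2, 4}  B2 = {2, 4, 6}  B3 = {1, 2, 5}  B4 = {1, 2, 3}
Tree: B1–B2, B1–B3, B1–B4
Each bag holds 3 vertices, so the decomposition has width 2, which upper-bounds the treewidth. For the lower bound, the 3 vertices {1, 2, 3} are pairwise adjacent, and any tree decomposition puts a clique entirely inside one bag — forcing width ≥ 2. The upper and lower bounds meet at 2, so that is the treewidth.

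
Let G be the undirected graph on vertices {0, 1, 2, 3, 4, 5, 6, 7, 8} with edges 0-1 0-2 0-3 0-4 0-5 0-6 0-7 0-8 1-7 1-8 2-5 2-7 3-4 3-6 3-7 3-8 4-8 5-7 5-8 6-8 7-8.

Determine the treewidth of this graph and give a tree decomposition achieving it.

Every bag has size at most 4, so the width is 4 − 1 = 3 and tw(G) ≤ 3. On the other hand G contains the 4-clique {0, 1, 7, 8}. A clique must lie in a single bag of any decomposition, so no decomposition can have width below 3. Hence tw(G) = 3 exactly.

Treewidth 3.
Bags: B1 = {0, 5, 7, 8}  B2 = {0, 1, 7, 8}  B3 = {0, 3, 7, 8}  B4 = {0, 2, 5, 7}  B5 = {0, 3, 6, 8}  B6 = {0, 3, 4, 8}
Tree: B1–B2, B2–B3, B1–B4, B3–B5, B3–B6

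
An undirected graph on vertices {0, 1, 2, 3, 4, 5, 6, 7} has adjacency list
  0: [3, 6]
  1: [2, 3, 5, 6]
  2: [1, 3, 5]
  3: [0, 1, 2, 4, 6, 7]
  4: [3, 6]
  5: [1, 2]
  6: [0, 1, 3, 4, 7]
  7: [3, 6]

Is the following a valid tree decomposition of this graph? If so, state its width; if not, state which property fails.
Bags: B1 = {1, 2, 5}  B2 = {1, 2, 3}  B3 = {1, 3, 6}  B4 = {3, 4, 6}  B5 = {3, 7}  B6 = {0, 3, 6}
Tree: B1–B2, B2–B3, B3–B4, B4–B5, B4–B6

No — edge (6,7) lies in no bag.

A tree decomposition must satisfy three properties: every vertex lies in some bag; for every edge, both endpoints lie together in some bag; and for every vertex, the bags containing it form a connected subtree. Here edge (6,7) lies in no bag, so the decomposition is invalid.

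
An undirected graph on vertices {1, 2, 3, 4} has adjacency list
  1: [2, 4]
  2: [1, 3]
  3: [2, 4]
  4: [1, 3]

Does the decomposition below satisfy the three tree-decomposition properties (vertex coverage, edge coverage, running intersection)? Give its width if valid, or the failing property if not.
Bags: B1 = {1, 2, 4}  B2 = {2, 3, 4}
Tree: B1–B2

Yes; width 2.

Checking the three conditions: (i) the bags cover all of {1, 2, 3, 4}; (ii) for each edge, some bag contains both endpoints; (iii) the bags containing any fixed vertex form a subtree. All hold, so the decomposition is valid with width 3 − 1 = 2.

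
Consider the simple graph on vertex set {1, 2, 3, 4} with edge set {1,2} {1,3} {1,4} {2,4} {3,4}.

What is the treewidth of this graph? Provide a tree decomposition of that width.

Treewidth 2.
One such decomposition:
Bags: B1 = {1, 2, 4}  B2 = {1, 3, 4}
Tree: B1–B2

Each bag holds 3 vertices, so the decomposition has width 2, which upper-bounds the treewidth. On the other hand G contains the 3-clique {1, 2, 4}. A clique must lie in a single bag of any decomposition, so no decomposition can have width below 2. The upper and lower bounds meet at 2, so that is the treewidth.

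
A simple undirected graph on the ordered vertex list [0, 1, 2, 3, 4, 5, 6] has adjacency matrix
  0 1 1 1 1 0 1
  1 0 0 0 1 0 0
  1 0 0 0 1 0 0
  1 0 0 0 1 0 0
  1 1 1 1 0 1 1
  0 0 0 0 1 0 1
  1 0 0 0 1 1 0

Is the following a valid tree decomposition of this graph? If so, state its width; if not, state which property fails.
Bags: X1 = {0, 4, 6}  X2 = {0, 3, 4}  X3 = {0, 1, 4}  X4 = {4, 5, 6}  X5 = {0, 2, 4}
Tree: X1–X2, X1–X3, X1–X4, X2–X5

Yes; width 2.

Checking the three conditions: (i) the bags cover all of {0, 1, 2, 3, 4, 5, 6}; (ii) for each edge, some bag contains both endpoints; (iii) the bags containing any fixed vertex form a subtree. All hold, so the decomposition is valid with width 3 − 1 = 2.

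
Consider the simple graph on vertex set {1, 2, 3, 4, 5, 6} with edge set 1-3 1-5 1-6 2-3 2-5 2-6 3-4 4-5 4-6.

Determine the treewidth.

3

A width-3 tree decomposition is:
Bags: B1 = {3, 4, 5, 6}  B2 = {2, 3, 5, 6}  B3 = {1, 3, 5, 6}
Tree: B1–B2, B2–B3
Every bag has size at most 4, so the width is 4 − 1 = 3 and tw(G) ≤ 3. For the lower bound: the 4 vertex sets {4,5}, {2,3}, {6}, {1} are disjoint, each induces a connected subgraph, and every pair is joined by at least one edge of G. Contracting each set to a single vertex therefore yields K_{4} as a minor, and since treewidth is minor-monotone, tw(G) ≥ tw(K_{4}) = 3. Combining the bounds, tw(G) = 3.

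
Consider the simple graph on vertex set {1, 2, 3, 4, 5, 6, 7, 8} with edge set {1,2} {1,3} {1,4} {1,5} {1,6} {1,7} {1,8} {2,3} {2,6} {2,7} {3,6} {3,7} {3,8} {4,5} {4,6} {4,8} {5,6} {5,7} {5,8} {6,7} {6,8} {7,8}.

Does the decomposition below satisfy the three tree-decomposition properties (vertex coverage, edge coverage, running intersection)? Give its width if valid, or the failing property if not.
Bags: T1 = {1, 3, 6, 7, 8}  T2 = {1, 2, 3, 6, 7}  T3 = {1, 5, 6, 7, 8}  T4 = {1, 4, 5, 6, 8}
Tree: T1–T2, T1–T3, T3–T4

Yes; width 4.

Every vertex of G appears in some bag (union = {1, 2, 3, 4, 5, 6, 7, 8}); every edge is covered by a bag; and for each vertex v the set of bags containing v is connected in the bag tree. The decomposition is therefore valid. The largest bag has 5 vertices, so the width is 4.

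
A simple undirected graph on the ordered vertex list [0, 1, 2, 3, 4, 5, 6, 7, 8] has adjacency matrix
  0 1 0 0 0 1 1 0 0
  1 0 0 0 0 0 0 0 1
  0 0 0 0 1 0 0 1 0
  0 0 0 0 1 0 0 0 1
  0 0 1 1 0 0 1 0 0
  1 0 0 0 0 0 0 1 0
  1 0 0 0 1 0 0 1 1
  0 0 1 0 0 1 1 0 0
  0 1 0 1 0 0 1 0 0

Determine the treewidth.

3

A width-3 tree decomposition is:
Bags: B1 = {2, 4, 5, 7}  B2 = {4, 5, 6, 7}  B3 = {0, 4, 5, 6}  B4 = {0, 3, 4, 6}  B5 = {0, 3, 6, 8}  B6 = {0, 1, 3, 8}
Tree: B1–B2, B2–B3, B3–B4, B4–B5, B5–B6
The largest bag has 4 vertices, giving width 3; this decomposition certifies tw(G) ≤ 3. For the lower bound: the 4 vertex sets {2,5,7}, {4}, {6}, {0,1,3,8} are disjoint, each induces a connected subgraph, and every pair is joined by at least one edge of G. Contracting each set to a single vertex therefore yields K_{4} as a minor, and since treewidth is minor-monotone, tw(G) ≥ tw(K_{4}) = 3. Combining the bounds, tw(G) = 3.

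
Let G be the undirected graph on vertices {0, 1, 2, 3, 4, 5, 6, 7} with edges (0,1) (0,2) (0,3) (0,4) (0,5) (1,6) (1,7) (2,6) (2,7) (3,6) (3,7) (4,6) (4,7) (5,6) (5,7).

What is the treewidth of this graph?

A width-3 tree decomposition is:
Bags: B1 = {0, 2, 6, 7}  B2 = {0, 5, 6, 7}  B3 = {0, 4, 6, 7}  B4 = {0, 3, 6, 7}  B5 = {0, 1, 6, 7}
Tree: B1–B2, B2–B3, B3–B4, B4–B5
The largest bag has 4 vertices, giving width 3; this decomposition certifies tw(G) ≤ 3. For the lower bound: the 4 vertex sets {2,6}, {0,5}, {7}, {4} are disjoint, each induces a connected subgraph, and every pair is joined by at least one edge of G. Contracting each set to a single vertex therefore yields K_{4} as a minor, and since treewidth is minor-monotone, tw(G) ≥ tw(K_{4}) = 3. The upper and lower bounds meet at 3, so that is the treewidth.

3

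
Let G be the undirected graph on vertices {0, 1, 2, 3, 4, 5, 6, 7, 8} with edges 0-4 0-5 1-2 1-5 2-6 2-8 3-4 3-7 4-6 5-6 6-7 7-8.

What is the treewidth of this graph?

3

A width-3 tree decomposition is:
Bags: B1 = {0, 1, 4, 5}  B2 = {1, 4, 5, 6}  B3 = {1, 2, 4, 6}  B4 = {2, 3, 4, 6}  B5 = {2, 3, 6, 7}  B6 = {2, 3, 7, 8}
Tree: B1–B2, B2–B3, B3–B4, B4–B5, B5–B6
Every bag has size at most 4, so the width is 4 − 1 = 3 and tw(G) ≤ 3. For the lower bound: the 4 vertex sets {0,1,5}, {4}, {6}, {2,3,7,8} are disjoint, each induces a connected subgraph, and every pair is joined by at least one edge of G. Contracting each set to a single vertex therefore yields K_{4} as a minor, and since treewidth is minor-monotone, tw(G) ≥ tw(K_{4}) = 3. The upper and lower bounds meet at 3, so that is the treewidth.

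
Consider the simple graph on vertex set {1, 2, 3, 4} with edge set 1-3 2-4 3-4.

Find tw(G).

A width-1 tree decomposition is:
Bags: B1 = {2, 4}  B2 = {3, 4}  B3 = {1, 3}
Tree: B1–B2, B2–B3
Each bag holds 2 vertices, so the decomposition has width 1, which upper-bounds the treewidth. G has an edge, so its treewidth is at least 1. Hence tw(G) = 1 exactly.

1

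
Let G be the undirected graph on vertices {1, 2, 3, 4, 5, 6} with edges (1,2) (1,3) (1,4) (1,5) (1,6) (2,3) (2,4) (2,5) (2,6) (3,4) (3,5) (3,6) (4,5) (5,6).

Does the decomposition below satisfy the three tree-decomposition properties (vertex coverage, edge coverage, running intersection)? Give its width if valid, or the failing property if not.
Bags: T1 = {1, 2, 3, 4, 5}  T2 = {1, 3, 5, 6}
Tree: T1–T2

A tree decomposition must satisfy three properties: every vertex lies in some bag; for every edge, both endpoints lie together in some bag; and for every vertex, the bags containing it form a connected subtree. Here edge (2,6) lies in no bag, so the decomposition is invalid.

No — edge (2,6) lies in no bag.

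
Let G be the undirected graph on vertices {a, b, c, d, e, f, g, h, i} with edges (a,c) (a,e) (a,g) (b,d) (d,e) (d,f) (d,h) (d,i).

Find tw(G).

A width-1 tree decomposition is:
Bags: B1 = {d, i}  B2 = {d, e}  B3 = {b, d}  B4 = {a, e}  B5 = {a, g}  B6 = {a, c}  B7 = {d, f}  B8 = {d, h}
Tree: B1–B2, B2–B3, B2–B4, B4–B5, B5–B6, B1–B7, B1–B8
The largest bag has 2 vertices, giving width 1; this decomposition certifies tw(G) ≤ 1. Any graph with an edge has treewidth ≥ 1, and G has the edge i–d. Hence tw(G) = 1 exactly.

1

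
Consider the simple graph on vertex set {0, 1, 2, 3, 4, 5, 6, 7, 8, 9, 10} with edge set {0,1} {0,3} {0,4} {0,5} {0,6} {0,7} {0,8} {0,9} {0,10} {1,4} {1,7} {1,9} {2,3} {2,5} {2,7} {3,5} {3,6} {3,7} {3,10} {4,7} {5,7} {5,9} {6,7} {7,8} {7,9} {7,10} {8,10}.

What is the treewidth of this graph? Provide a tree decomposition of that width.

Treewidth 3.
Bags: B1 = {0, 3, 5, 7}  B2 = {0, 5, 7, 9}  B3 = {0, 3, 7, 10}  B4 = {2, 3, 5, 7}  B5 = {0, 3, 6, 7}  B6 = {0, 7, 8, 10}  B7 = {0, 1, 7, 9}  B8 = {0, 1, 4, 7}
Tree: B1–B2, B1–B3, B1–B4, B1–B5, B3–B6, B2–B7, B7–B8

Every bag has size at most 4, so the width is 4 − 1 = 3 and tw(G) ≤ 3. For the lower bound, the 4 vertices {0, 1, 7, 9} are pairwise adjacent, and any tree decomposition puts a clique entirely inside one bag — forcing width ≥ 3. Hence tw(G) = 3 exactly.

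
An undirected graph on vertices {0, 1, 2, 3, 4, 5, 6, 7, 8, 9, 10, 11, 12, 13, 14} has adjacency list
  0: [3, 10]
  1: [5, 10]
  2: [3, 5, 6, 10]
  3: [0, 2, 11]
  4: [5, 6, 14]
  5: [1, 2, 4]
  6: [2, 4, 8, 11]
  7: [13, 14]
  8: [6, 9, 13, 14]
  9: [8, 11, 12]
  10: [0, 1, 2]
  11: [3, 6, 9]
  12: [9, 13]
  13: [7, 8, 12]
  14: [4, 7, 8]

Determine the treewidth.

A width-3 tree decomposition is:
Bags: B1 = {7, 9, 12, 13}  B2 = {7, 8, 9, 13}  B3 = {7, 8, 9, 14}  B4 = {8, 9, 11, 14}  B5 = {6, 8, 11, 14}  B6 = {4, 6, 11, 14}  B7 = {3, 4, 6, 11}  B8 = {2, 3, 4, 6}  B9 = {2, 3, 4, 5}  B10 = {0, 2, 3, 5}  B11 = {0, 2, 5, 10}  B12 = {0, 1, 5, 10}
Tree: B1–B2, B2–B3, B3–B4, B4–B5, B5–B6, B6–B7, B7–B8, B8–B9, B9–B10, B10–B11, B11–B12
Every bag has size at most 4, so the width is 4 − 1 = 3 and tw(G) ≤ 3. For the lower bound: the 4 vertex sets {7,12,13}, {9}, {8}, {4,6,11,14} are disjoint, each induces a connected subgraph, and every pair is joined by at least one edge of G. Contracting each set to a single vertex therefore yields K_{4} as a minor, and since treewidth is minor-monotone, tw(G) ≥ tw(K_{4}) = 3. Hence tw(G) = 3 exactly.

3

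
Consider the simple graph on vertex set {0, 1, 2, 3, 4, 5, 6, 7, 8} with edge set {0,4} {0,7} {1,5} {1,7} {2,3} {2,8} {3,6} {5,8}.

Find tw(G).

A width-1 tree decomposition is:
Bags: B1 = {3, 6}  B2 = {2, 3}  B3 = {2, 8}  B4 = {5, 8}  B5 = {1, 5}  B6 = {1, 7}  B7 = {0, 7}  B8 = {0, 4}
Tree: B1–B2, B2–B3, B3–B4, B4–B5, B5–B6, B6–B7, B7–B8
The largest bag has 2 vertices, giving width 1; this decomposition certifies tw(G) ≤ 1. Any graph with an edge has treewidth ≥ 1, and G has the edge 6–3. Therefore the treewidth is 1.

1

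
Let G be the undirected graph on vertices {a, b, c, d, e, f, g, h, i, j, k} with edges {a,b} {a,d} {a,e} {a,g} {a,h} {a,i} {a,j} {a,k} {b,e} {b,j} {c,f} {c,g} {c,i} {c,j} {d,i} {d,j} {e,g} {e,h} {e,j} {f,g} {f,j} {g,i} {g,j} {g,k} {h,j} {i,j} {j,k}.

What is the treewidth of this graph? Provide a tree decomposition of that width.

Each bag holds 4 vertices, so the decomposition has width 3, which upper-bounds the treewidth. For the lower bound, the 4 vertices {a, d, i, j} are pairwise adjacent, and any tree decomposition puts a clique entirely inside one bag — forcing width ≥ 3. The upper and lower bounds meet at 3, so that is the treewidth.

Treewidth 3.
One such decomposition:
Bags: B1 = {c, g, i, j}  B2 = {a, g, i, j}  B3 = {a, d, i, j}  B4 = {a, g, j, k}  B5 = {a, e, g, j}  B6 = {a, e, h, j}  B7 = {a, b, e, j}  B8 = {c, f, g, j}
Tree: B1–B2, B2–B3, B2–B4, B4–B5, B5–B6, B5–B7, B1–B8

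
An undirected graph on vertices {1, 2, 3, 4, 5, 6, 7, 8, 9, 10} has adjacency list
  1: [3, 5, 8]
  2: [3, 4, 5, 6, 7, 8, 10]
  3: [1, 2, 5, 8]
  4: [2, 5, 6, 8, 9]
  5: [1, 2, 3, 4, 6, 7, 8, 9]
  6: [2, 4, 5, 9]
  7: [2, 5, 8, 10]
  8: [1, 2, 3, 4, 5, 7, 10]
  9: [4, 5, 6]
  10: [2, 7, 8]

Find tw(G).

A width-3 tree decomposition is:
Bags: B1 = {2, 3, 5, 8}  B2 = {2, 5, 7, 8}  B3 = {1, 3, 5, 8}  B4 = {2, 4, 5, 8}  B5 = {2, 7, 8, 10}  B6 = {2, 4, 5, 6}  B7 = {4, 5, 6, 9}
Tree: B1–B2, B1–B3, B2–B4, B2–B5, B4–B6, B6–B7
Each bag holds 4 vertices, so the decomposition has width 3, which upper-bounds the treewidth. For the lower bound, the 4 vertices {2, 7, 8, 10} are pairwise adjacent, and any tree decomposition puts a clique entirely inside one bag — forcing width ≥ 3. Combining the bounds, tw(G) = 3.

3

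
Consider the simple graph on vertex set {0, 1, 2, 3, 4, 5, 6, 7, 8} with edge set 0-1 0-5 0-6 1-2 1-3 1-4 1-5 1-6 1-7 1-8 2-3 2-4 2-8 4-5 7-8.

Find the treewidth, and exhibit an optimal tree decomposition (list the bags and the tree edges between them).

Each bag holds 3 vertices, so the decomposition has width 2, which upper-bounds the treewidth. Conversely, {0, 1, 5} is a clique of size 3, and the vertices of any clique must share a bag in every tree decomposition; so some bag has ≥ 3 vertices and tw(G) ≥ 2. Combining the bounds, tw(G) = 2.

Treewidth 2.
One optimal decomposition is:
Bags: B1 = {1, 2, 8}  B2 = {1, 2, 4}  B3 = {1, 4, 5}  B4 = {0, 1, 5}  B5 = {1, 2, 3}  B6 = {1, 7, 8}  B7 = {0, 1, 6}
Tree: B1–B2, B2–B3, B3–B4, B1–B5, B1–B6, B4–B7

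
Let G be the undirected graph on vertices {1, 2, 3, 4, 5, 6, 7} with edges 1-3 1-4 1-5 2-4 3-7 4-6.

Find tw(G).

1

A width-1 tree decomposition is:
Bags: B1 = {1, 4}  B2 = {1, 3}  B3 = {4, 6}  B4 = {1, 5}  B5 = {3, 7}  B6 = {2, 4}
Tree: B1–B2, B1–B3, B2–B4, B2–B5, B3–B6
Each bag holds 2 vertices, so the decomposition has width 1, which upper-bounds the treewidth. G has an edge, so its treewidth is at least 1. Hence tw(G) = 1 exactly.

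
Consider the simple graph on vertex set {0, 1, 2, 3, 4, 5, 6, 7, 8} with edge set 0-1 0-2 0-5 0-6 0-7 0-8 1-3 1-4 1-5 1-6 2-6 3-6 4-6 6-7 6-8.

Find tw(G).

A width-2 tree decomposition is:
Bags: B1 = {0, 1, 6}  B2 = {0, 1, 5}  B3 = {0, 6, 8}  B4 = {0, 6, 7}  B5 = {0, 2, 6}  B6 = {1, 4, 6}  B7 = {1, 3, 6}
Tree: B1–B2, B1–B3, B1–B4, B4–B5, B1–B6, B1–B7
The largest bag has 3 vertices, giving width 2; this decomposition certifies tw(G) ≤ 2. For the lower bound, the 3 vertices {0, 1, 5} are pairwise adjacent, and any tree decomposition puts a clique entirely inside one bag — forcing width ≥ 2. Therefore the treewidth is 2.

2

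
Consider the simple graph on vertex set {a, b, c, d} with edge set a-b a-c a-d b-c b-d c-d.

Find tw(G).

A width-3 tree decomposition is:
Bags: B1 = {a, b, c, d}
Tree: (single bag)
A single bag containing all 4 vertices is trivially a valid decomposition of width 3. On the other hand G contains the 4-clique {a, b, c, d}. A clique must lie in a single bag of any decomposition, so no decomposition can have width below 3. Hence tw(G) = 3 exactly.

3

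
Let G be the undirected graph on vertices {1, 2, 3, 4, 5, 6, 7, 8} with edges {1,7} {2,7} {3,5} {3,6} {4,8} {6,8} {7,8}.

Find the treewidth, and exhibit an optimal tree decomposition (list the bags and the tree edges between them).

Each bag holds 2 vertices, so the decomposition has width 1, which upper-bounds the treewidth. Since G has at least one edge (e.g. 8–6), it is not an edgeless graph, so tw(G) ≥ 1. Combining the bounds, tw(G) = 1.

Treewidth 1.
Bags: B1 = {6, 8}  B2 = {7, 8}  B3 = {3, 6}  B4 = {3, 5}  B5 = {4, 8}  B6 = {2, 7}  B7 = {1, 7}
Tree: B1–B2, B1–B3, B3–B4, B2–B5, B2–B6, B6–B7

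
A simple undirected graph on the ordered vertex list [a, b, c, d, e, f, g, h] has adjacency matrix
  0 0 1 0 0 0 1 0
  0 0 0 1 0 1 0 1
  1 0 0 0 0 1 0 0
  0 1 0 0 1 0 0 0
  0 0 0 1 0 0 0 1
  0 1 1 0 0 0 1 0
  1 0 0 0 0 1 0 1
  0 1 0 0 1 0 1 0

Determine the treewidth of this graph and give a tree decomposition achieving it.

Treewidth 2.
Bags: B1 = {a, c, g}  B2 = {c, f, g}  B3 = {f, g, h}  B4 = {b, f, h}  B5 = {b, e, h}  B6 = {b, d, e}
Tree: B1–B2, B2–B3, B3–B4, B4–B5, B5–B6

The largest bag has 3 vertices, giving width 2; this decomposition certifies tw(G) ≤ 2. The edges a–c–f–g–a form a cycle, so G is not a tree and its treewidth is at least 2. Hence tw(G) = 2 exactly.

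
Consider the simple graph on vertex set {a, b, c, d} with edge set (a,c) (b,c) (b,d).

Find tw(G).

A width-1 tree decomposition is:
Bags: B1 = {a, c}  B2 = {b, c}  B3 = {b, d}
Tree: B1–B2, B2–B3
The largest bag has 2 vertices, giving width 1; this decomposition certifies tw(G) ≤ 1. Since G has at least one edge (e.g. a–c), it is not an edgeless graph, so tw(G) ≥ 1. The upper and lower bounds meet at 1, so that is the treewidth.

1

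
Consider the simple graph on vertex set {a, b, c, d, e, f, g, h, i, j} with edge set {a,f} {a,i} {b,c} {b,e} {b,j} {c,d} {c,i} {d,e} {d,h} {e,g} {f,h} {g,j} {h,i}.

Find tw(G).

2

A width-2 tree decomposition is:
Bags: B1 = {b, g, j}  B2 = {b, e, g}  B3 = {b, c, e}  B4 = {c, d, e}  B5 = {c, d, i}  B6 = {d, h, i}  B7 = {a, h, i}  B8 = {a, f, h}
Tree: B1–B2, B2–B3, B3–B4, B4–B5, B5–B6, B6–B7, B7–B8
Each bag holds 3 vertices, so the decomposition has width 2, which upper-bounds the treewidth. Since j–g–e–b–j is a cycle in G, G is not acyclic. Forests are exactly the graphs of treewidth ≤ 1, so tw(G) ≥ 2. Hence tw(G) = 2 exactly.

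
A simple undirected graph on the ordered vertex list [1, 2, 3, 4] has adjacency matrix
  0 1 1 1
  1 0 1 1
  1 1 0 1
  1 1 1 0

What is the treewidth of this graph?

3

A width-3 tree decomposition is:
Bags: B1 = {1, 2, 3, 4}
Tree: (single bag)
With just one bag of size 4, the width is 4 − 1 = 3, so tw(G) ≤ 3. For the lower bound, the 4 vertices {1, 2, 3, 4} are pairwise adjacent, and any tree decomposition puts a clique entirely inside one bag — forcing width ≥ 3. The upper and lower bounds meet at 3, so that is the treewidth.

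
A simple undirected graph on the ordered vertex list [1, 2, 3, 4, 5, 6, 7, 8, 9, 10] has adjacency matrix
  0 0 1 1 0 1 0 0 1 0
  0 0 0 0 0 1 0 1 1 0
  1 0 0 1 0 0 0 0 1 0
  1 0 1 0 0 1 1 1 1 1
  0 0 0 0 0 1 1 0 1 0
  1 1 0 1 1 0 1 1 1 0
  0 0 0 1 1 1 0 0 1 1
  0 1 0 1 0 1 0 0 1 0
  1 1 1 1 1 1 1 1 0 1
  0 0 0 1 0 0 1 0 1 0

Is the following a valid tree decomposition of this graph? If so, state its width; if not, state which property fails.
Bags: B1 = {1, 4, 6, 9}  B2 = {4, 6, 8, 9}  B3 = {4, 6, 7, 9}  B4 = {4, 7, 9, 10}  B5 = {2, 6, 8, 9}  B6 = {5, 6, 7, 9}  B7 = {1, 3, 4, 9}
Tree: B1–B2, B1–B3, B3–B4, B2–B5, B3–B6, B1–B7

Yes; width 3.

Vertex coverage: the bags together contain {1, 2, 3, 4, 5, 6, 7, 8, 9, 10}, the full vertex set. Edge coverage: each edge of G has both endpoints in at least one bag. Running intersection: for every vertex, the bags containing it form a connected subtree. All three properties hold, so this is a valid tree decomposition of width max|bag| − 1 = 3, and hence tw(G) ≤ 3.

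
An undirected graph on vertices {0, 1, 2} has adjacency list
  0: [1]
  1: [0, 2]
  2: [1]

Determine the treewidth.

1

A width-1 tree decomposition is:
Bags: B1 = {0, 1}  B2 = {1, 2}
Tree: B1–B2
Every bag has size at most 2, so the width is 2 − 1 = 1 and tw(G) ≤ 1. Any graph with an edge has treewidth ≥ 1, and G has the edge 1–0. Combining the bounds, tw(G) = 1.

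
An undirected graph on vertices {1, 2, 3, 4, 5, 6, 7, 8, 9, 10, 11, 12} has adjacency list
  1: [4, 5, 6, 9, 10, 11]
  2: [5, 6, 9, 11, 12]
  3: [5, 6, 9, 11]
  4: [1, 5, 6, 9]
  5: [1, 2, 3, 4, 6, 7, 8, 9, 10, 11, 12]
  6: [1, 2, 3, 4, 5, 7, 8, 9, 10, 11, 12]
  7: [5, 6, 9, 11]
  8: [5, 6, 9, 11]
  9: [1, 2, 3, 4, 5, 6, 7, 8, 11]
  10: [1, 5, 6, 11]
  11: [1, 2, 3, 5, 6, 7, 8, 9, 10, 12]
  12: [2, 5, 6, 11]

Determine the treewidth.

4

A width-4 tree decomposition is:
Bags: B1 = {5, 6, 7, 9, 11}  B2 = {3, 5, 6, 9, 11}  B3 = {5, 6, 8, 9, 11}  B4 = {1, 5, 6, 9, 11}  B5 = {1, 4, 5, 6, 9}  B6 = {2, 5, 6, 9, 11}  B7 = {2, 5, 6, 11, 12}  B8 = {1, 5, 6, 10, 11}
Tree: B1–B2, B2–B3, B1–B4, B4–B5, B1–B6, B6–B7, B4–B8
Every bag has size at most 5, so the width is 5 − 1 = 4 and tw(G) ≤ 4. On the other hand G contains the 5-clique {1, 5, 6, 9, 11}. A clique must lie in a single bag of any decomposition, so no decomposition can have width below 4. Hence tw(G) = 4 exactly.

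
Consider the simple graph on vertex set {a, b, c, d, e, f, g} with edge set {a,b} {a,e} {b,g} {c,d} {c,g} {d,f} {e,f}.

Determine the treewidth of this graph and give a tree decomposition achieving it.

Treewidth 2.
Bags: B1 = {c, d, f}  B2 = {c, e, f}  B3 = {a, c, e}  B4 = {a, b, c}  B5 = {b, c, g}
Tree: B1–B2, B2–B3, B3–B4, B4–B5

Every bag has size at most 3, so the width is 3 − 1 = 2 and tw(G) ≤ 2. The edges c–d–f–e–a–b–g–c form a cycle, so G is not a tree and its treewidth is at least 2. Combining the bounds, tw(G) = 2.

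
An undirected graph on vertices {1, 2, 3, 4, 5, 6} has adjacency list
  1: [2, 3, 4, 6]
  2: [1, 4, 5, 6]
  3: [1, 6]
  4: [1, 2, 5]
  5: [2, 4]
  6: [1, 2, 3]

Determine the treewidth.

A width-2 tree decomposition is:
Bags: B1 = {1, 2, 4}  B2 = {1, 2, 6}  B3 = {1, 3, 6}  B4 = {2, 4, 5}
Tree: B1–B2, B2–B3, B1–B4
The largest bag has 3 vertices, giving width 2; this decomposition certifies tw(G) ≤ 2. On the other hand G contains the 3-clique {1, 2, 4}. A clique must lie in a single bag of any decomposition, so no decomposition can have width below 2. The upper and lower bounds meet at 2, so that is the treewidth.

2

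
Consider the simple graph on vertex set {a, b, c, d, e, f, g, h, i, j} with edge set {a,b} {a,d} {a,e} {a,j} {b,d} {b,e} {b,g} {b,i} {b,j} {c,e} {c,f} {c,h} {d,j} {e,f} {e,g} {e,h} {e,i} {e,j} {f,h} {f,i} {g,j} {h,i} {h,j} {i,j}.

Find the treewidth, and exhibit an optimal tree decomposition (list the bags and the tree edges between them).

Every bag has size at most 4, so the width is 4 − 1 = 3 and tw(G) ≤ 3. On the other hand G contains the 4-clique {a, b, d, j}. A clique must lie in a single bag of any decomposition, so no decomposition can have width below 3. Therefore the treewidth is 3.

Treewidth 3.
One such decomposition:
Bags: B1 = {b, e, i, j}  B2 = {e, h, i, j}  B3 = {a, b, e, j}  B4 = {a, b, d, j}  B5 = {e, f, h, i}  B6 = {b, e, g, j}  B7 = {c, e, f, h}
Tree: B1–B2, B1–B3, B3–B4, B2–B5, B1–B6, B5–B7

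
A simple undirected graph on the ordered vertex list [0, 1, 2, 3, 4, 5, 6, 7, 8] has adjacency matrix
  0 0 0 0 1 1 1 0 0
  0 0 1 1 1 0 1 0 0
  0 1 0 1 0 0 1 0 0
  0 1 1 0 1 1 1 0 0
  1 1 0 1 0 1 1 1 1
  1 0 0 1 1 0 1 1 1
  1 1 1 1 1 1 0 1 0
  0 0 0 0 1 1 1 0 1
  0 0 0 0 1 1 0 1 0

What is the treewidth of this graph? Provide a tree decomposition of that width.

Every bag has size at most 4, so the width is 4 − 1 = 3 and tw(G) ≤ 3. Conversely, {1, 2, 3, 6} is a clique of size 4, and the vertices of any clique must share a bag in every tree decomposition; so some bag has ≥ 4 vertices and tw(G) ≥ 3. Therefore the treewidth is 3.

Treewidth 3.
Bags: B1 = {1, 3, 4, 6}  B2 = {3, 4, 5, 6}  B3 = {1, 2, 3, 6}  B4 = {4, 5, 6, 7}  B5 = {4, 5, 7, 8}  B6 = {0, 4, 5, 6}
Tree: B1–B2, B1–B3, B2–B4, B4–B5, B4–B6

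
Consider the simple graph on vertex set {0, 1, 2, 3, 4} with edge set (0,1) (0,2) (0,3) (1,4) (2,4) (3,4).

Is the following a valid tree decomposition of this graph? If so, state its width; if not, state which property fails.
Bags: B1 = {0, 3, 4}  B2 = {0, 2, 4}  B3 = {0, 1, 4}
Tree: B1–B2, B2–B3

Every vertex of G appears in some bag (union = {0, 1, 2, 3, 4}); every edge is covered by a bag; and for each vertex v the set of bags containing v is connected in the bag tree. The decomposition is therefore valid. The largest bag has 3 vertices, so the width is 2.

Yes; width 2.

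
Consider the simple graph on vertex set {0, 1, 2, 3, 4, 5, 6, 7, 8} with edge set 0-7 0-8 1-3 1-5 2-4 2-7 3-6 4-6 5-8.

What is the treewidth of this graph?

2

A width-2 tree decomposition is:
Bags: B1 = {0, 5, 8}  B2 = {0, 1, 5}  B3 = {0, 1, 3}  B4 = {0, 3, 6}  B5 = {0, 4, 6}  B6 = {0, 2, 4}  B7 = {0, 2, 7}
Tree: B1–B2, B2–B3, B3–B4, B4–B5, B5–B6, B6–B7
The largest bag has 3 vertices, giving width 2; this decomposition certifies tw(G) ≤ 2. The edges 0–8–5–1–3–6–4–2–7–0 form a cycle, so G is not a tree and its treewidth is at least 2. Combining the bounds, tw(G) = 2.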